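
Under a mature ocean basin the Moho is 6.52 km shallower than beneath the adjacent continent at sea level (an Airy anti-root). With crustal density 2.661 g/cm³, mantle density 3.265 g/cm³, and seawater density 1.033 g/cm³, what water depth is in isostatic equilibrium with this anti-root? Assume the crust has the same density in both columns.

Replacing a thickness d of crust by seawater at the top must be balanced by replacing crust with mantle at the base: d (ρ_c − ρ_w) = a (ρ_m − ρ_c).
d = a (ρ_m − ρ_c)/(ρ_c − ρ_w) = 6.52 km × 0.604/1.628 = 2.42 km.

2.42 km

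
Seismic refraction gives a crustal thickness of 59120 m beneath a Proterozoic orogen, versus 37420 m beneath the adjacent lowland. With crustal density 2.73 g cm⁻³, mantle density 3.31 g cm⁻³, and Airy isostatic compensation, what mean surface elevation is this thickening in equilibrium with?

3800 m

Excess crust Δ = 59120 m − 37420 m = 21700 m, split between elevation h and root r with h + r = Δ.
Airy balance ρ_c h = (ρ_m − ρ_c) r gives r = h ρ_c/(ρ_m − ρ_c), so h (1 + ρ_c/(ρ_m − ρ_c)) = Δ, i.e. h = Δ (ρ_m − ρ_c)/ρ_m.
h = 21700 m × 0.58/3.31 = 3800 m.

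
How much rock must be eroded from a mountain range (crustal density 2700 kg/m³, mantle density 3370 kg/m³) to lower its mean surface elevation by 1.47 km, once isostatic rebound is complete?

Net drop Δ = e − u = e − e ρ_c/ρ_m = e (ρ_m − ρ_c)/ρ_m.
e = Δ ρ_m/(ρ_m − ρ_c) = 1.47 km × 3370/670 = 7.39 km.

7.39 km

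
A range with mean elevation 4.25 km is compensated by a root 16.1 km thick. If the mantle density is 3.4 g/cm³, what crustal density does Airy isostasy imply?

ρ_c h = (ρ_m − ρ_c) r → ρ_c (h + r) = ρ_m r → ρ_c = ρ_m r / (h + r).
ρ_c = 3.4 × 16.1 km / (4.25 km + 16.1 km) = 2.69 g/cm³.

2.69 g/cm³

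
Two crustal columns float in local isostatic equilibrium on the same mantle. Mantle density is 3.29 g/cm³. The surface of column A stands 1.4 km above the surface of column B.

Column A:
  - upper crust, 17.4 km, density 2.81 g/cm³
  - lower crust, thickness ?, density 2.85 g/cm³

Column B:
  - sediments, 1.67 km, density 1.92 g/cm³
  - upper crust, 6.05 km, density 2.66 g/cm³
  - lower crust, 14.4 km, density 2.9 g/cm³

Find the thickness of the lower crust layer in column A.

Take the compensation level at the base of the deeper column (depth z_c below the surface of column A) and equate Σ ρ_i t_i down to z_c; mantle fills any gap and the z_c terms cancel.
Column A: 17.4×2.81 + x×2.85 + (z_c − 17.4 − x)×3.29
Column B: 1.4×0 + 1.67×1.92 + 6.05×2.66 + 14.4×2.9 + (z_c − 1.4 − 22.12)×3.29
The z_c×3.29 term appears on both sides and cancels. Collect the known terms of each column as K = Σ(ρt)_known − 3.29 × (depth of known layers): K_A = 48.894 − 3.29×17.4 = −8.352; K_B = 61.0594 − 3.29×(1.4 + 22.12) = −16.3214.
Balance: K_A − x×(3.29 − 2.85) = K_B, so x = (K_A − K_B)/(3.29 − 2.85) = 7.9694/0.44 = 18.1 km.

18.1 km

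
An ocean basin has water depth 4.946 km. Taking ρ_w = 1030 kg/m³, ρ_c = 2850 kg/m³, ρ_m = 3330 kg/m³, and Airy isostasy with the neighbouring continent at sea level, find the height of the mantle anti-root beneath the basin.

18.8 km

Balancing pressure at the compensation depth: replacing crust with seawater at the top is compensated by replacing crust with mantle at the base: d (ρ_c − ρ_w) = a (ρ_m − ρ_c).
a = d (ρ_c − ρ_w)/(ρ_m − ρ_c) = 4.946 km × 1820/480 = 18.8 km.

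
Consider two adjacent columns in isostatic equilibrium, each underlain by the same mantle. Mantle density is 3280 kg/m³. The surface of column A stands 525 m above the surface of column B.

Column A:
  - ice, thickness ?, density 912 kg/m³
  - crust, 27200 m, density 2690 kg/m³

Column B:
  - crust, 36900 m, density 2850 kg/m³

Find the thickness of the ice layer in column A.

651 m

Take the compensation level at the base of the deeper column (depth z_c below the surface of column A) and equate Σ ρ_i t_i down to z_c; mantle fills any gap and the z_c terms cancel.
Column A: x×912 + 27200×2690 + (z_c − 27200 − x)×3280
Column B: 525×0 + 36900×2850 + (z_c − 525 − 36900)×3280
The z_c×3280 term appears on both sides and cancels. Collect the known terms of each column as K = Σ(ρt)_known − 3280 × (depth of known layers): K_A = 73168000 − 3280×27200 = −16048000; K_B = 105165000 − 3280×(525 + 36900) = −17589000.
Balance: K_A − x×(3280 − 912) = K_B, so x = (K_A − K_B)/(3280 − 912) = 1541000/2368 = 651 m.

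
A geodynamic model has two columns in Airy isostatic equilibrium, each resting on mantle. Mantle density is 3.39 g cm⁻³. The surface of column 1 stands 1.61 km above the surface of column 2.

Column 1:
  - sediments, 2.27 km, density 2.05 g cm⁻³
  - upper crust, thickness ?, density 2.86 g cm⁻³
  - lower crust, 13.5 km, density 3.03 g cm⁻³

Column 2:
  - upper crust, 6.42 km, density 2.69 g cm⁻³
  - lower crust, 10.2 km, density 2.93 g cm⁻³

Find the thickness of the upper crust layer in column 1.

12.7 km

Take the compensation level at the base of the deeper column (depth z_c below the surface of column 1) and equate Σ ρ_i t_i down to z_c; mantle fills any gap and the z_c terms cancel.
Column 1: 2.27×2.05 + x×2.86 + 13.5×3.03 + (z_c − 15.77 − x)×3.39
Column 2: 1.61×0 + 6.42×2.69 + 10.2×2.93 + (z_c − 1.61 − 16.62)×3.39
The z_c×3.39 term appears on both sides and cancels. Collect the known terms of each column as K = Σ(ρt)_known − 3.39 × (depth of known layers): K_1 = 45.5585 − 3.39×15.77 = −7.9018; K_2 = 47.1558 − 3.39×(1.61 + 16.62) = −14.6439.
Balance: K_1 − x×(3.39 − 2.86) = K_2, so x = (K_1 − K_2)/(3.39 − 2.86) = 6.7421/0.53 = 12.7 km.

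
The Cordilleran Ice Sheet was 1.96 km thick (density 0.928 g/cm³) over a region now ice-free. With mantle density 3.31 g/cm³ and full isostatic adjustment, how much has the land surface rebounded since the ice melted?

0.55 km

Removing the load lets mantle flow back in; uplift u satisfies ρ_ice t = ρ_m u.
u = t ρ_ice/ρ_m = 1.96 km × 0.928/3.31 = 0.55 km.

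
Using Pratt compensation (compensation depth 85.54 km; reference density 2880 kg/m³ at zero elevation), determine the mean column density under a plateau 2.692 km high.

Pratt balance: ρ_ref D = ρ (D + h).
ρ = ρ_ref D/(D + h) = 2880 × 85.54 km/(85.54 km + 2.692 km) = 2790 kg/m³.

2790 kg/m³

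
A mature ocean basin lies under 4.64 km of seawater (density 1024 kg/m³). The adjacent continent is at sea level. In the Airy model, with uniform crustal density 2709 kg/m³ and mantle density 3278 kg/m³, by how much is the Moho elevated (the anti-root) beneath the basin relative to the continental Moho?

13.7 km

By Archimedes' principle applied to the lithosphere: replacing crust with seawater at the top is compensated by replacing crust with mantle at the base: d (ρ_c − ρ_w) = a (ρ_m − ρ_c).
a = d (ρ_c − ρ_w)/(ρ_m − ρ_c) = 4.64 km × 1685/569 = 13.7 km.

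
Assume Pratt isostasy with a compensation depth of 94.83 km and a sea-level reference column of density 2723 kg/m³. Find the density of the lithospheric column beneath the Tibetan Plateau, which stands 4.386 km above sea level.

2600 kg/m³

Pratt balance: ρ_ref D = ρ (D + h).
ρ = ρ_ref D/(D + h) = 2723 × 94.83 km/(94.83 km + 4.386 km) = 2600 kg/m³.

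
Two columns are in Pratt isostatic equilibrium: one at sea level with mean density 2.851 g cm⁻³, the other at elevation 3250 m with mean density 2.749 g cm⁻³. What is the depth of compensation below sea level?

87600 m

ρ_ref D = ρ (D + h) → D (ρ_ref − ρ) = ρ h.
D = ρ h/(ρ_ref − ρ) = 2.749 × 3250 m/(2.851 − 2.749) = 87600 m.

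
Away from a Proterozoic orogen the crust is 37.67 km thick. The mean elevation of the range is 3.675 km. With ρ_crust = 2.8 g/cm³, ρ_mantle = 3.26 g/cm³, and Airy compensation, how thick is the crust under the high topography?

63.7 km

Root depth r = h ρ_c / (ρ_m − ρ_c) = 3.675 km × 2.8 / 0.46 = 22.37 km.
Total thickness = T + h + r = 37.67 km + 3.675 km + 22.37 km = 63.7 km.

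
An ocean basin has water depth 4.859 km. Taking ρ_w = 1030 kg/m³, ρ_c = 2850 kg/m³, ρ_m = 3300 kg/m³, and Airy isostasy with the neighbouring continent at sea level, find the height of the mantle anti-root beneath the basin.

19.7 km

Isostatic balance requires: replacing crust with seawater at the top is compensated by replacing crust with mantle at the base: d (ρ_c − ρ_w) = a (ρ_m − ρ_c).
a = d (ρ_c − ρ_w)/(ρ_m − ρ_c) = 4.859 km × 1820/450 = 19.7 km.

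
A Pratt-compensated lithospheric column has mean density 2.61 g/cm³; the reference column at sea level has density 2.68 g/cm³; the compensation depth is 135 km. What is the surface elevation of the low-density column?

ρ_ref D = ρ (D + h) → h = D (ρ_ref − ρ)/ρ.
h = 135 km × (2.68 − 2.61)/2.61 = 3.62 km.

3.62 km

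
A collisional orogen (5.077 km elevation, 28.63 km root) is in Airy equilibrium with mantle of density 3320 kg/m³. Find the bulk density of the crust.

2820 kg/m³

ρ_c h = (ρ_m − ρ_c) r → ρ_c (h + r) = ρ_m r → ρ_c = ρ_m r / (h + r).
ρ_c = 3320 × 28.63 km / (5.077 km + 28.63 km) = 2820 kg/m³.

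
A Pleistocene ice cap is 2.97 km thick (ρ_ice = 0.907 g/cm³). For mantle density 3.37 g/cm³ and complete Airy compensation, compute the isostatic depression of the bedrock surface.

Isostatic balance requires: the ice load ρ_ice t is balanced by mantle displaced below, ρ_m s.
s = t ρ_ice / ρ_m = 2.97 km × 0.907/3.37 = 0.799 km.

0.799 km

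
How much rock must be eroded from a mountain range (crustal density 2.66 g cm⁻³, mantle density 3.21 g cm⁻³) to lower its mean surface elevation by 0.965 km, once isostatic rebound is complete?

5.63 km

Net drop Δ = e − u = e − e ρ_c/ρ_m = e (ρ_m − ρ_c)/ρ_m.
e = Δ ρ_m/(ρ_m − ρ_c) = 0.965 km × 3.21/0.55 = 5.63 km.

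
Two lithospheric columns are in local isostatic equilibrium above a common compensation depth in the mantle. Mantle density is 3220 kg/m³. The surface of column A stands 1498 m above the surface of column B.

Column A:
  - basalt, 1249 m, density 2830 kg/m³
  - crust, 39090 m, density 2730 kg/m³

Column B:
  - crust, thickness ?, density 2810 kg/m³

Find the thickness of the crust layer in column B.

36100 m

Take the compensation level at the base of the deeper column (depth z_c below the surface of column A) and equate Σ ρ_i t_i down to z_c; mantle fills any gap and the z_c terms cancel.
Column A: 1249×2830 + 39090×2730 + (z_c − 40339)×3220
Column B: 1498×0 + x×2810 + (z_c − 1498 − 0 − x)×3220
The z_c×3220 term appears on both sides and cancels. Collect the known terms of each column as K = Σ(ρt)_known − 3220 × (depth of known layers): K_A = 110250370 − 3220×40339 = −19641210; K_B = 0 − 3220×(1498 + 0) = −4823560.
Balance: K_A = K_B − x×(3220 − 2810), so x = (K_B − K_A)/(3220 − 2810) = 14817600/410 = 36100 m.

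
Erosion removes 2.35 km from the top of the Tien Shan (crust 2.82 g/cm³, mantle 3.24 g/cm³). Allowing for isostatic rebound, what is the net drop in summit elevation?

Rebound u = e ρ_c/ρ_m = 2.35 km × 2.82/3.24 = 2.045 km.
Net surface drop = e − u = 2.35 km − 2.045 km = e (ρ_m − ρ_c)/ρ_m = 0.305 km.

0.305 km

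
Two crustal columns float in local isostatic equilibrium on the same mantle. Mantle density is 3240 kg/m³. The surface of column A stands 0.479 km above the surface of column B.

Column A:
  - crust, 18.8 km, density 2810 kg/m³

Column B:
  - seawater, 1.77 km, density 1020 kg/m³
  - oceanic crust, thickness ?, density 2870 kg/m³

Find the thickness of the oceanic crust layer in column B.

Take the compensation level at the base of the deeper column (depth z_c below the surface of column A) and equate Σ ρ_i t_i down to z_c; mantle fills any gap and the z_c terms cancel.
Column A: 18.8×2810 + (z_c − 18.8)×3240
Column B: 0.479×0 + 1.77×1020 + x×2870 + (z_c − 0.479 − 1.77 − x)×3240
The z_c×3240 term appears on both sides and cancels. Collect the known terms of each column as K = Σ(ρt)_known − 3240 × (depth of known layers): K_A = 52828 − 3240×18.8 = −8084; K_B = 1805.4 − 3240×(0.479 + 1.77) = −5481.36.
Balance: K_A = K_B − x×(3240 − 2870), so x = (K_B − K_A)/(3240 − 2870) = 2602.64/370 = 7.03 km.

7.03 km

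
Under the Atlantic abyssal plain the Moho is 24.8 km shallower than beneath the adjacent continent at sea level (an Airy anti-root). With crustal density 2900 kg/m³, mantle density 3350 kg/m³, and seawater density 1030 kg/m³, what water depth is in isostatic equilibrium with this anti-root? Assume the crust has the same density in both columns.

5.97 km

Replacing a thickness d of crust by seawater at the top must be balanced by replacing crust with mantle at the base: d (ρ_c − ρ_w) = a (ρ_m − ρ_c).
d = a (ρ_m − ρ_c)/(ρ_c − ρ_w) = 24.8 km × 450/1870 = 5.97 km.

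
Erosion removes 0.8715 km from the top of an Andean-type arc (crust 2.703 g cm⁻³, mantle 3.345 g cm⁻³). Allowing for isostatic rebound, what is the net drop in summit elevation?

0.167 km

Rebound u = e ρ_c/ρ_m = 0.8715 km × 2.703/3.345 = 0.7042 km.
Net surface drop = e − u = 0.8715 km − 0.7042 km = e (ρ_m − ρ_c)/ρ_m = 0.167 km.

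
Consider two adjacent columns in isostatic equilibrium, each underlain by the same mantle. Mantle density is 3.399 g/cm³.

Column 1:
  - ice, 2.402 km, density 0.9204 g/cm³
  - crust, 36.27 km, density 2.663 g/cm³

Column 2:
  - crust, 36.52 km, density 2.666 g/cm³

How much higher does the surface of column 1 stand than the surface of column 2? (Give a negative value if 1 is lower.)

1.73 km

For any compensation level in the mantle, the mantle terms cancel and isostasy reduces to e = (Σt_1 − Σt_2) − (Σ(ρt)_1 − Σ(ρt)_2) / ρ_m.
Σt_1 = 38.672 km; Σt_2 = 36.52 km; Σ(ρt)_1 = 98.7978108; Σ(ρt)_2 = 97.36232 (in km·g/cm³).
e = (38.672 − 36.52) − (98.7978108 − 97.36232) / 3.399 = 1.73 km.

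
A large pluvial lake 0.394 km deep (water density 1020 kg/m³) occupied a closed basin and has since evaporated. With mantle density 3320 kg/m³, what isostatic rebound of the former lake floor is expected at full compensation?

u = d ρ_w/ρ_m = 0.394 km × 1020/3320 = 0.121 km.

0.121 km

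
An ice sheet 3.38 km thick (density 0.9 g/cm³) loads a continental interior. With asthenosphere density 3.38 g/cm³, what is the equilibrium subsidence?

0.9 km

In Airy isostatic equilibrium: the ice load ρ_ice t is balanced by mantle displaced below, ρ_m s.
s = t ρ_ice / ρ_m = 3.38 km × 0.9/3.38 = 0.9 km.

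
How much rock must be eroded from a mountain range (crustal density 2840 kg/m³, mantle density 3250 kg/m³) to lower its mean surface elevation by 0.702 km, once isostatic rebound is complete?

Net drop Δ = e − u = e − e ρ_c/ρ_m = e (ρ_m − ρ_c)/ρ_m.
e = Δ ρ_m/(ρ_m − ρ_c) = 0.702 km × 3250/410 = 5.56 km.

5.56 km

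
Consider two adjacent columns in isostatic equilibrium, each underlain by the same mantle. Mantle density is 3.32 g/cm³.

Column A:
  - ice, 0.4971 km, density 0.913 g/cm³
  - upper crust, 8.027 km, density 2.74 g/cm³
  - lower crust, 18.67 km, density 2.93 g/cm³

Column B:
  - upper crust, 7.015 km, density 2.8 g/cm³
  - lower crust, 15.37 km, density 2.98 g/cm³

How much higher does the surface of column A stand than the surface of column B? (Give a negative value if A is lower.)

For any compensation level in the mantle, the mantle terms cancel and isostasy reduces to e = (Σt_A − Σt_B) − (Σ(ρt)_A − Σ(ρt)_B) / ρ_m.
Σt_A = 27.1941 km; Σt_B = 22.385 km; Σ(ρt)_A = 77.1509323; Σ(ρt)_B = 65.4446 (in km·g/cm³).
e = (27.1941 − 22.385) − (77.1509323 − 65.4446) / 3.32 = 1.28 km.

1.28 km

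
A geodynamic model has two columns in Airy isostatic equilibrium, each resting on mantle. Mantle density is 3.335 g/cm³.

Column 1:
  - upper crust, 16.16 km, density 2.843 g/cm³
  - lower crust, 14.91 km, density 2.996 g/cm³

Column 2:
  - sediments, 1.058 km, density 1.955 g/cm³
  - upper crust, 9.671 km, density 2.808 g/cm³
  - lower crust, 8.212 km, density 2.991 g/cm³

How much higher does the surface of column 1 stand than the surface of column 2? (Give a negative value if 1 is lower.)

1.09 km

For any compensation level in the mantle, the mantle terms cancel and isostasy reduces to e = (Σt_1 − Σt_2) − (Σ(ρt)_1 − Σ(ρt)_2) / ρ_m.
Σt_1 = 31.07 km; Σt_2 = 18.941 km; Σ(ρt)_1 = 90.61324; Σ(ρt)_2 = 53.78665 (in km·g/cm³).
e = (31.07 − 18.941) − (90.61324 − 53.78665) / 3.335 = 1.09 km.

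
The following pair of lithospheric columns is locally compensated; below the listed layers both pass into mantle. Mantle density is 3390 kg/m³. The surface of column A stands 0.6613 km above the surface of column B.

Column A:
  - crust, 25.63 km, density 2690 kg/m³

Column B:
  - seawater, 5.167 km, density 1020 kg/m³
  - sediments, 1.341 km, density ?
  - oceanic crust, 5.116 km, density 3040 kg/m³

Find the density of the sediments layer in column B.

2150 kg/m³

Take the compensation level at the base of the deeper column (depth z_c below the surface of column A) and equate Σ ρ_i t_i down to z_c; mantle fills any gap and the z_c terms cancel.
Column A: 25.63×2690 + (z_c − 25.63)×3390
Column B: 0.6613×0 + 5.167×1020 + 1.341×ρ + 5.116×3040 + (z_c − 0.6613 − 11.624)×3390
The z_c×3390 term appears on both sides and cancels. Collect the known terms of each column as K = Σ(ρt)_known − 3390 × (depth of known layers): K_A = 68944.7 − 3390×25.63 = −17941; K_B = 20822.98 − 3390×(0.6613 + 11.624) = −20824.187.
Balance: K_A = K_B + 1.341×ρ, so ρ = (K_A − K_B)/1.341 = 2883.19/1.341 = 2150 kg/m³.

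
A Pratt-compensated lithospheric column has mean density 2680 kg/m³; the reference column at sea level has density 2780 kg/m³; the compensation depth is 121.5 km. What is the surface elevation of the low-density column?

ρ_ref D = ρ (D + h) → h = D (ρ_ref − ρ)/ρ.
h = 121.5 km × (2780 − 2680)/2680 = 4.53 km.

4.53 km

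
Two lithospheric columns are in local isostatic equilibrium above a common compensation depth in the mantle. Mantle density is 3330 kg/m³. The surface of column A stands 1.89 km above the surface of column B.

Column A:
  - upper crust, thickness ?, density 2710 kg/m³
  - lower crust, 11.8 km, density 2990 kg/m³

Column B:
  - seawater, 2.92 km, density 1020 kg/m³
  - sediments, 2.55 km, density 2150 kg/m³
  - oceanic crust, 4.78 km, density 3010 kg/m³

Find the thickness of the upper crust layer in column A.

Take the compensation level at the base of the deeper column (depth z_c below the surface of column A) and equate Σ ρ_i t_i down to z_c; mantle fills any gap and the z_c terms cancel.
Column A: x×2710 + 11.8×2990 + (z_c − 11.8 − x)×3330
Column B: 1.89×0 + 2.92×1020 + 2.55×2150 + 4.78×3010 + (z_c − 1.89 − 10.25)×3330
The z_c×3330 term appears on both sides and cancels. Collect the known terms of each column as K = Σ(ρt)_known − 3330 × (depth of known layers): K_A = 35282 − 3330×11.8 = −4012; K_B = 22848.7 − 3330×(1.89 + 10.25) = −17577.5.
Balance: K_A − x×(3330 − 2710) = K_B, so x = (K_A − K_B)/(3330 − 2710) = 13565.5/620 = 21.9 km.

21.9 km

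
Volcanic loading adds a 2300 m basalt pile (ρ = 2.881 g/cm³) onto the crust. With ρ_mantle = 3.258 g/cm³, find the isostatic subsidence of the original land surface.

2030 m

Subaerial loading: s = t ρ_load / ρ_m.
s = 2300 m × 2.881/3.258 = 2030 m.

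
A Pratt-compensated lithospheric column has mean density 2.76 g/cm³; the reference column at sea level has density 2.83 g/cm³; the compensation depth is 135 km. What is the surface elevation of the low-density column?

ρ_ref D = ρ (D + h) → h = D (ρ_ref − ρ)/ρ.
h = 135 km × (2.83 − 2.76)/2.76 = 3.42 km.

3.42 km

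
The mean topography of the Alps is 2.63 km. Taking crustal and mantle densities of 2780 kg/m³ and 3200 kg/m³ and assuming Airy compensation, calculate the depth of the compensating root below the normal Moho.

Balancing pressure at the compensation depth: the weight of the topography is balanced by the buoyancy of the root, ρ_c h = (ρ_m − ρ_c) r.
r = h · ρ_c / (ρ_m − ρ_c) = 2.63 km × 2780 / (3200 − 2780) = 17.4 km.

17.4 km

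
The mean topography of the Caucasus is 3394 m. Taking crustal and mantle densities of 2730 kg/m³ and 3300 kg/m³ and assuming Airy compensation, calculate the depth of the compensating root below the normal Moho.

16300 m

Balancing pressure at the compensation depth: the weight of the topography is balanced by the buoyancy of the root, ρ_c h = (ρ_m − ρ_c) r.
r = h · ρ_c / (ρ_m − ρ_c) = 3394 m × 2730 / (3300 − 2730) = 16300 m.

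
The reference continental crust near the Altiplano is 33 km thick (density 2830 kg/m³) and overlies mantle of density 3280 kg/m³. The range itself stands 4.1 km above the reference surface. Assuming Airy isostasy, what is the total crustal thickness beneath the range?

62.9 km

Root depth r = h ρ_c / (ρ_m − ρ_c) = 4.1 km × 2830 / 450 = 25.78 km.
Total thickness = T + h + r = 33 km + 4.1 km + 25.78 km = 62.9 km.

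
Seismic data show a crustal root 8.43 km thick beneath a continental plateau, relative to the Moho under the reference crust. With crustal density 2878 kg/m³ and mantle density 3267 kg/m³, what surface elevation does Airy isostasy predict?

1.14 km

Isostatic balance requires: ρ_c h = (ρ_m − ρ_c) r.
h = r (ρ_m − ρ_c) / ρ_c = 8.43 km × (3267 − 2878) / 2878 = 1.14 km.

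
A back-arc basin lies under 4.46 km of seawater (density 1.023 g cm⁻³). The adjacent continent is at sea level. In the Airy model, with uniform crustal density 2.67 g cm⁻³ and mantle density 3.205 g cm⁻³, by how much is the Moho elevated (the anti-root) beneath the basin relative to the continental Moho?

For local isostatic compensation: replacing crust with seawater at the top is compensated by replacing crust with mantle at the base: d (ρ_c − ρ_w) = a (ρ_m − ρ_c).
a = d (ρ_c − ρ_w)/(ρ_m − ρ_c) = 4.46 km × 1.647/0.535 = 13.7 km.

13.7 km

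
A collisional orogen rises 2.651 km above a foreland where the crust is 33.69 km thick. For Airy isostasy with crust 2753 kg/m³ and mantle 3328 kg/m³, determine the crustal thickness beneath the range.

49 km

Root depth r = h ρ_c / (ρ_m − ρ_c) = 2.651 km × 2753 / 575 = 12.69 km.
Total thickness = T + h + r = 33.69 km + 2.651 km + 12.69 km = 49 km.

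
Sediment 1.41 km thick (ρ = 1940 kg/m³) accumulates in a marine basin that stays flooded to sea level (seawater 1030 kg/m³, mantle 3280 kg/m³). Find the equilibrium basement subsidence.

Submarine loading: the sediment displaces seawater, and the subsidence is in turn flooded, so s (ρ_m − ρ_w) = t (ρ_sed − ρ_w).
s = 1.41 km × (1940 − 1030) / (3280 − 1030) = 0.57 km.

0.57 km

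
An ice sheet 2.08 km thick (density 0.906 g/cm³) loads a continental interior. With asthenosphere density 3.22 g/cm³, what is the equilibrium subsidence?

By Archimedes' principle applied to the lithosphere: the ice load ρ_ice t is balanced by mantle displaced below, ρ_m s.
s = t ρ_ice / ρ_m = 2.08 km × 0.906/3.22 = 0.585 km.

0.585 km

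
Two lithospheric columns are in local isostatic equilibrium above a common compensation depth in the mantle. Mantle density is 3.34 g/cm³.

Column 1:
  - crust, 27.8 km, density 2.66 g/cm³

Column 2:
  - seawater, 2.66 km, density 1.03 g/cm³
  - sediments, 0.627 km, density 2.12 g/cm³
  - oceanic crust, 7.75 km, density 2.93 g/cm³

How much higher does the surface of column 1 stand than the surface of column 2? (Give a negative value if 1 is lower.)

For any compensation level in the mantle, the mantle terms cancel and isostasy reduces to e = (Σt_1 − Σt_2) − (Σ(ρt)_1 − Σ(ρt)_2) / ρ_m.
Σt_1 = 27.8 km; Σt_2 = 11.037 km; Σ(ρt)_1 = 73.948; Σ(ρt)_2 = 26.77654 (in km·g/cm³).
e = (27.8 − 11.037) − (73.948 − 26.77654) / 3.34 = 2.64 km.

2.64 km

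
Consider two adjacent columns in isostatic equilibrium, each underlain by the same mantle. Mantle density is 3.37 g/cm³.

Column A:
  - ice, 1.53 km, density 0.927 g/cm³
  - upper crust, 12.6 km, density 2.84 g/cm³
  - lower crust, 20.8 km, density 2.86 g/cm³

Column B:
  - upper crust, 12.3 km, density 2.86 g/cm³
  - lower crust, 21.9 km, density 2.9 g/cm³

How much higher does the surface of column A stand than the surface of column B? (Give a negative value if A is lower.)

1.32 km

For any compensation level in the mantle, the mantle terms cancel and isostasy reduces to e = (Σt_A − Σt_B) − (Σ(ρt)_A − Σ(ρt)_B) / ρ_m.
Σt_A = 34.93 km; Σt_B = 34.2 km; Σ(ρt)_A = 96.69031; Σ(ρt)_B = 98.688 (in km·g/cm³).
e = (34.93 − 34.2) − (96.69031 − 98.688) / 3.37 = 1.32 km.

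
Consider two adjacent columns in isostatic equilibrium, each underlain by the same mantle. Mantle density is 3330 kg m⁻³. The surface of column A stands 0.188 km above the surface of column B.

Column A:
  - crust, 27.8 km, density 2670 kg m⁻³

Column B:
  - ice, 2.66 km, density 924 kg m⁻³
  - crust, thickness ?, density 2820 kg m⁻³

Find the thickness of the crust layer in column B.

22.2 km

Take the compensation level at the base of the deeper column (depth z_c below the surface of column A) and equate Σ ρ_i t_i down to z_c; mantle fills any gap and the z_c terms cancel.
Column A: 27.8×2670 + (z_c − 27.8)×3330
Column B: 0.188×0 + 2.66×924 + x×2820 + (z_c − 0.188 − 2.66 − x)×3330
The z_c×3330 term appears on both sides and cancels. Collect the known terms of each column as K = Σ(ρt)_known − 3330 × (depth of known layers): K_A = 74226 − 3330×27.8 = −18348; K_B = 2457.84 − 3330×(0.188 + 2.66) = −7026.
Balance: K_A = K_B − x×(3330 − 2820), so x = (K_B − K_A)/(3330 − 2820) = 11322/510 = 22.2 km.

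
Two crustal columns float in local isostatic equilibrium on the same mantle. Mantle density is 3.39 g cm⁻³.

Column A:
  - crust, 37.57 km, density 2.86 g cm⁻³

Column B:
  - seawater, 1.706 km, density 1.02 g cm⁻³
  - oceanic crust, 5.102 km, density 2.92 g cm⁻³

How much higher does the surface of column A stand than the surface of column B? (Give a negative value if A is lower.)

For any compensation level in the mantle, the mantle terms cancel and isostasy reduces to e = (Σt_A − Σt_B) − (Σ(ρt)_A − Σ(ρt)_B) / ρ_m.
Σt_A = 37.57 km; Σt_B = 6.808 km; Σ(ρt)_A = 107.4502; Σ(ρt)_B = 16.63796 (in km·g cm⁻³).
e = (37.57 − 6.808) − (107.4502 − 16.63796) / 3.39 = 3.97 km.

3.97 km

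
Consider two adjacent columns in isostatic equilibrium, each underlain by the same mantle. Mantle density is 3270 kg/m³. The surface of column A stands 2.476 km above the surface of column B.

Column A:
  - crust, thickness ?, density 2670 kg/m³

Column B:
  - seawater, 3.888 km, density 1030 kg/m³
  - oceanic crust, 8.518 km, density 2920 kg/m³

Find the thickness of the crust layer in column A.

33 km

Take the compensation level at the base of the deeper column (depth z_c below the surface of column A) and equate Σ ρ_i t_i down to z_c; mantle fills any gap and the z_c terms cancel.
Column A: x×2670 + (z_c − 0 − x)×3270
Column B: 2.476×0 + 3.888×1030 + 8.518×2920 + (z_c − 2.476 − 12.406)×3270
The z_c×3270 term appears on both sides and cancels. Collect the known terms of each column as K = Σ(ρt)_known − 3270 × (depth of known layers): K_A = 0 − 3270×0 = 0; K_B = 28877.2 − 3270×(2.476 + 12.406) = −19786.94.
Balance: K_A − x×(3270 − 2670) = K_B, so x = (K_A − K_B)/(3270 − 2670) = 19786.9/600 = 33 km.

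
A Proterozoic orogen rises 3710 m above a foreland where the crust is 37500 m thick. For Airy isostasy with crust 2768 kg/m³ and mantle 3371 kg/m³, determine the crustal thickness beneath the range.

Root depth r = h ρ_c / (ρ_m − ρ_c) = 3710 m × 2768 / 603 = 17030 m.
Total thickness = T + h + r = 37500 m + 3710 m + 17030 m = 58200 m.

58200 m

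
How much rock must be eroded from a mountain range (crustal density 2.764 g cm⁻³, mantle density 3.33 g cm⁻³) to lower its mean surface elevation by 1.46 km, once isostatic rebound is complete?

Net drop Δ = e − u = e − e ρ_c/ρ_m = e (ρ_m − ρ_c)/ρ_m.
e = Δ ρ_m/(ρ_m − ρ_c) = 1.46 km × 3.33/0.566 = 8.59 km.

8.59 km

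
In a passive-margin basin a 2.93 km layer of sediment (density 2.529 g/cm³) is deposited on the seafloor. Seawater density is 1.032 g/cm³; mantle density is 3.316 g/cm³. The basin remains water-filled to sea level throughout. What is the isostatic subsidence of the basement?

1.92 km

Submarine loading: the sediment displaces seawater, and the subsidence is in turn flooded, so s (ρ_m − ρ_w) = t (ρ_sed − ρ_w).
s = 2.93 km × (2.529 − 1.032) / (3.316 − 1.032) = 1.92 km.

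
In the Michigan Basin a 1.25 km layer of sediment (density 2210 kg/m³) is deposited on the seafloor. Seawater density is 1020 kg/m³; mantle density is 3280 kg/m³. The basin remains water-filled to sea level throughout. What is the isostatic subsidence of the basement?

Submarine loading: the sediment displaces seawater, and the subsidence is in turn flooded, so s (ρ_m − ρ_w) = t (ρ_sed − ρ_w).
s = 1.25 km × (2210 − 1020) / (3280 − 1020) = 0.658 km.

0.658 km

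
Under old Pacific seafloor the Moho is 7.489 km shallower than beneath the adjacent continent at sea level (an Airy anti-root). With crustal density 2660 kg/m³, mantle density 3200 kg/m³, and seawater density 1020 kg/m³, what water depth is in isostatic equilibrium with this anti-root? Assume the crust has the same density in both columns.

Replacing a thickness d of crust by seawater at the top must be balanced by replacing crust with mantle at the base: d (ρ_c − ρ_w) = a (ρ_m − ρ_c).
d = a (ρ_m − ρ_c)/(ρ_c − ρ_w) = 7.489 km × 540/1640 = 2.47 km.

2.47 km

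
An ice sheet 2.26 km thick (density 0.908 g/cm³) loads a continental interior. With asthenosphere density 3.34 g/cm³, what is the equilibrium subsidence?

Isostatic balance requires: the ice load ρ_ice t is balanced by mantle displaced below, ρ_m s.
s = t ρ_ice / ρ_m = 2.26 km × 0.908/3.34 = 0.614 km.

0.614 km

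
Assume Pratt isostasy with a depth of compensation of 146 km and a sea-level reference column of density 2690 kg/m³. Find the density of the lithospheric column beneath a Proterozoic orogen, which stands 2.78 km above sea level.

2640 kg/m³

Pratt balance: ρ_ref D = ρ (D + h).
ρ = ρ_ref D/(D + h) = 2690 × 146 km/(146 km + 2.78 km) = 2640 kg/m³.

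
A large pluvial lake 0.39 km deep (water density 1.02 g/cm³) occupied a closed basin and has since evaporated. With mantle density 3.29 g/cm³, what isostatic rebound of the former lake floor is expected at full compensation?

u = d ρ_w/ρ_m = 0.39 km × 1.02/3.29 = 0.121 km.

0.121 km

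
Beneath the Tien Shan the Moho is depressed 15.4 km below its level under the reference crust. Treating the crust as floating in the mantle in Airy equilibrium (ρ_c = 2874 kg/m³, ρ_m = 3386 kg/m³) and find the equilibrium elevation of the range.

2.74 km

Isostatic balance requires: ρ_c h = (ρ_m − ρ_c) r.
h = r (ρ_m − ρ_c) / ρ_c = 15.4 km × (3386 − 2874) / 2874 = 2.74 km.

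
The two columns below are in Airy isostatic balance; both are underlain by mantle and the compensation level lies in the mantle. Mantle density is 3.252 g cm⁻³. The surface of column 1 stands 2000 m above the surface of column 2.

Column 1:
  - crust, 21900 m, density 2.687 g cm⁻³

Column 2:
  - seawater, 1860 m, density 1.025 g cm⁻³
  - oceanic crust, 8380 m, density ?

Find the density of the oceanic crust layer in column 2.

3.05 g cm⁻³

Take the compensation level at the base of the deeper column (depth z_c below the surface of column 1) and equate Σ ρ_i t_i down to z_c; mantle fills any gap and the z_c terms cancel.
Column 1: 21900×2.687 + (z_c − 21900)×3.252
Column 2: 2000×0 + 1860×1.025 + 8380×ρ + (z_c − 2000 − 10240)×3.252
The z_c×3.252 term appears on both sides and cancels. Collect the known terms of each column as K = Σ(ρt)_known − 3.252 × (depth of known layers): K_1 = 58845.3 − 3.252×21900 = −12373.5; K_2 = 1906.5 − 3.252×(2000 + 10240) = −37897.98.
Balance: K_1 = K_2 + 8380×ρ, so ρ = (K_1 − K_2)/8380 = 25524.5/8380 = 3.05 g cm⁻³.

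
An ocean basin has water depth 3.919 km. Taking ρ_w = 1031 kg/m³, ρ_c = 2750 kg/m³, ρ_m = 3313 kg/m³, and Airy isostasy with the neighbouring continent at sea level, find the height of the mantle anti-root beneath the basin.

12 km

For local isostatic compensation: replacing crust with seawater at the top is compensated by replacing crust with mantle at the base: d (ρ_c − ρ_w) = a (ρ_m − ρ_c).
a = d (ρ_c − ρ_w)/(ρ_m − ρ_c) = 3.919 km × 1719/563 = 12 km.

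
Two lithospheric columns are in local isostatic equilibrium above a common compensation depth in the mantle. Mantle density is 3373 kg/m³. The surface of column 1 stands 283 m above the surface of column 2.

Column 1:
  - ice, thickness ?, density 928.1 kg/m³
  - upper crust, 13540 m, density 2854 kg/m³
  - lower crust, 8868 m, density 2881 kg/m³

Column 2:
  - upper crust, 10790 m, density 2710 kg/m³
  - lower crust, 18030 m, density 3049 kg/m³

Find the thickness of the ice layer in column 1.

1050 m

Take the compensation level at the base of the deeper column (depth z_c below the surface of column 1) and equate Σ ρ_i t_i down to z_c; mantle fills any gap and the z_c terms cancel.
Column 1: x×928.1 + 13540×2854 + 8868×2881 + (z_c − 22408 − x)×3373
Column 2: 283×0 + 10790×2710 + 18030×3049 + (z_c − 283 − 28820)×3373
The z_c×3373 term appears on both sides and cancels. Collect the known terms of each column as K = Σ(ρt)_known − 3373 × (depth of known layers): K_1 = 64191868 − 3373×22408 = −11390316; K_2 = 84214370 − 3373×(283 + 28820) = −13950049.
Balance: K_1 − x×(3373 − 928.1) = K_2, so x = (K_1 − K_2)/(3373 − 928.1) = 2559730/2444.9 = 1050 m.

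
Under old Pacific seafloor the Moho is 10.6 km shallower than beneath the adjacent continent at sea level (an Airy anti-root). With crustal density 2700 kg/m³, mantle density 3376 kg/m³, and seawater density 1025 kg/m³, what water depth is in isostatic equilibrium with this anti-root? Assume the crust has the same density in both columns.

4.28 km

Replacing a thickness d of crust by seawater at the top must be balanced by replacing crust with mantle at the base: d (ρ_c − ρ_w) = a (ρ_m − ρ_c).
d = a (ρ_m − ρ_c)/(ρ_c − ρ_w) = 10.6 km × 676/1675 = 4.28 km.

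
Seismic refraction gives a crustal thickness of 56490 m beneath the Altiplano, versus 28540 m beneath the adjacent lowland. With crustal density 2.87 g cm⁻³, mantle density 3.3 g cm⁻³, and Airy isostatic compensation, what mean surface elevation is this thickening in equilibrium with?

3640 m

Excess crust Δ = 56490 m − 28540 m = 27950 m, split between elevation h and root r with h + r = Δ.
Airy balance ρ_c h = (ρ_m − ρ_c) r gives r = h ρ_c/(ρ_m − ρ_c), so h (1 + ρ_c/(ρ_m − ρ_c)) = Δ, i.e. h = Δ (ρ_m − ρ_c)/ρ_m.
h = 27950 m × 0.43/3.3 = 3640 m.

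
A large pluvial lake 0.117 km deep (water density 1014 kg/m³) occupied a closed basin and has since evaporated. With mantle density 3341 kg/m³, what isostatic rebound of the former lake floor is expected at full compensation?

u = d ρ_w/ρ_m = 0.117 km × 1014/3341 = 0.0355 km.

0.0355 km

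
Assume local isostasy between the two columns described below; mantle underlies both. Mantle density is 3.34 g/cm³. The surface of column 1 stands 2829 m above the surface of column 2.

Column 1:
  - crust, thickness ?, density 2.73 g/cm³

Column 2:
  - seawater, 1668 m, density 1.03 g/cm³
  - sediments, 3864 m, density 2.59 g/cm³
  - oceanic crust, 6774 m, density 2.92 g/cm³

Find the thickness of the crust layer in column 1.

31200 m

Take the compensation level at the base of the deeper column (depth z_c below the surface of column 1) and equate Σ ρ_i t_i down to z_c; mantle fills any gap and the z_c terms cancel.
Column 1: x×2.73 + (z_c − 0 − x)×3.34
Column 2: 2829×0 + 1668×1.03 + 3864×2.59 + 6774×2.92 + (z_c − 2829 − 12306)×3.34
The z_c×3.34 term appears on both sides and cancels. Collect the known terms of each column as K = Σ(ρt)_known − 3.34 × (depth of known layers): K_1 = 0 − 3.34×0 = 0; K_2 = 31505.88 − 3.34×(2829 + 12306) = −19045.02.
Balance: K_1 − x×(3.34 − 2.73) = K_2, so x = (K_1 − K_2)/(3.34 − 2.73) = 19045/0.61 = 31200 m.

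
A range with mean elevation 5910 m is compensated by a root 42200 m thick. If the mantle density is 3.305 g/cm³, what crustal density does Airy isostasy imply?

2.9 g/cm³

ρ_c h = (ρ_m − ρ_c) r → ρ_c (h + r) = ρ_m r → ρ_c = ρ_m r / (h + r).
ρ_c = 3.305 × 42200 m / (5910 m + 42200 m) = 2.9 g/cm³.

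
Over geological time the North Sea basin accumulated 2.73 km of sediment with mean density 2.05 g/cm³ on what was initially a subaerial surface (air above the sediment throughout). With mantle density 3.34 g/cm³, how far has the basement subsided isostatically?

Subaerial load: s = t ρ_sed / ρ_m = 2.73 km × 2.05/3.34 = 1.68 km.

1.68 km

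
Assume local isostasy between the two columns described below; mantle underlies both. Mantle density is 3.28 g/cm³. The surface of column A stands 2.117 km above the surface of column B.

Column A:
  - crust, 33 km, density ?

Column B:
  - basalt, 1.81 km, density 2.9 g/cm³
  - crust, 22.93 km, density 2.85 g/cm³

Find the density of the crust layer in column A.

Take the compensation level at the base of the deeper column (depth z_c below the surface of column A) and equate Σ ρ_i t_i down to z_c; mantle fills any gap and the z_c terms cancel.
Column A: 33×ρ + (z_c − 33)×3.28
Column B: 2.117×0 + 1.81×2.9 + 22.93×2.85 + (z_c − 2.117 − 24.74)×3.28
The z_c×3.28 term appears on both sides and cancels. Collect the known terms of each column as K = Σ(ρt)_known − 3.28 × (depth of known layers): K_A = 0 − 3.28×33 = −108.24; K_B = 70.5995 − 3.28×(2.117 + 24.74) = −17.49146.
Balance: K_A + 33×ρ = K_B, so ρ = (K_B − K_A)/33 = 90.7485/33 = 2.75 g/cm³.

2.75 g/cm³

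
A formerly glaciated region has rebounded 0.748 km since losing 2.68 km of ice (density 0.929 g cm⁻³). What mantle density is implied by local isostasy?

3.33 g cm⁻³

ρ_m = ρ_ice t / u = 0.929 × 2.68 km/0.748 km = 3.33 g cm⁻³.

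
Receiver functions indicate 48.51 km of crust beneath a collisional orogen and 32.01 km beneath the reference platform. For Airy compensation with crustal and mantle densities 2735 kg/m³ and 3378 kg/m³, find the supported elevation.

Excess crust Δ = 48.51 km − 32.01 km = 16.5 km, split between elevation h and root r with h + r = Δ.
Airy balance ρ_c h = (ρ_m − ρ_c) r gives r = h ρ_c/(ρ_m − ρ_c), so h (1 + ρ_c/(ρ_m − ρ_c)) = Δ, i.e. h = Δ (ρ_m − ρ_c)/ρ_m.
h = 16.5 km × 643/3378 = 3.14 km.

3.14 km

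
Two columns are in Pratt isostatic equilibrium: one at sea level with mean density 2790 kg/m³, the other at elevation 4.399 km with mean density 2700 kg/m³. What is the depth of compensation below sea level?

ρ_ref D = ρ (D + h) → D (ρ_ref − ρ) = ρ h.
D = ρ h/(ρ_ref − ρ) = 2700 × 4.399 km/(2790 − 2700) = 132 km.

132 km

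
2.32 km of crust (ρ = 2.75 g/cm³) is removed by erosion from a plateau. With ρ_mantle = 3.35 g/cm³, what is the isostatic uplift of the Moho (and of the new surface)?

Unloading: uplift u = e ρ_c/ρ_m = 2.32 km × 2.75/3.35 = 1.9 km.

1.9 km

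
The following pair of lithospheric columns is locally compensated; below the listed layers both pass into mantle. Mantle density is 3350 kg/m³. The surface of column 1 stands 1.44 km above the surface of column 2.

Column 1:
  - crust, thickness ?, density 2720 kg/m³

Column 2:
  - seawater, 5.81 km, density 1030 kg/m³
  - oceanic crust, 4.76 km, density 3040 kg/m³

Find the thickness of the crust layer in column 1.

Take the compensation level at the base of the deeper column (depth z_c below the surface of column 1) and equate Σ ρ_i t_i down to z_c; mantle fills any gap and the z_c terms cancel.
Column 1: x×2720 + (z_c − 0 − x)×3350
Column 2: 1.44×0 + 5.81×1030 + 4.76×3040 + (z_c − 1.44 − 10.57)×3350
The z_c×3350 term appears on both sides and cancels. Collect the known terms of each column as K = Σ(ρt)_known − 3350 × (depth of known layers): K_1 = 0 − 3350×0 = 0; K_2 = 20454.7 − 3350×(1.44 + 10.57) = −19778.8.
Balance: K_1 − x×(3350 − 2720) = K_2, so x = (K_1 − K_2)/(3350 − 2720) = 19778.8/630 = 31.4 km.

31.4 km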